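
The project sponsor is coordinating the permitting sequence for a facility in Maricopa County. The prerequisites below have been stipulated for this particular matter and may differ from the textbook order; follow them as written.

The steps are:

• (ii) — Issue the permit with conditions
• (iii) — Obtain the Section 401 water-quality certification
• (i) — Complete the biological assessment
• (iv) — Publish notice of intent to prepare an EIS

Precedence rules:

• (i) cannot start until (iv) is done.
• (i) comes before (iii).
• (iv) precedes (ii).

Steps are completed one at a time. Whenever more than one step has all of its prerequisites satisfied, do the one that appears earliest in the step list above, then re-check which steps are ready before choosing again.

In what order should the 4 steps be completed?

(iv) → (ii) → (i) → (iii)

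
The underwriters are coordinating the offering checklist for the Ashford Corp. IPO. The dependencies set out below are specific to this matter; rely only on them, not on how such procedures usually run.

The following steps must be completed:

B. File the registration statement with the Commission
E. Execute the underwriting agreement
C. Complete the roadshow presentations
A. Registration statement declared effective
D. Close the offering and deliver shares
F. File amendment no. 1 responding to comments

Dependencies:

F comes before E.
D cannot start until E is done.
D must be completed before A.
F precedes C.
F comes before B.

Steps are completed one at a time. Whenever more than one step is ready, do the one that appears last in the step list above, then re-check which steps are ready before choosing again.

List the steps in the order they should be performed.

F → C → E → D → A → B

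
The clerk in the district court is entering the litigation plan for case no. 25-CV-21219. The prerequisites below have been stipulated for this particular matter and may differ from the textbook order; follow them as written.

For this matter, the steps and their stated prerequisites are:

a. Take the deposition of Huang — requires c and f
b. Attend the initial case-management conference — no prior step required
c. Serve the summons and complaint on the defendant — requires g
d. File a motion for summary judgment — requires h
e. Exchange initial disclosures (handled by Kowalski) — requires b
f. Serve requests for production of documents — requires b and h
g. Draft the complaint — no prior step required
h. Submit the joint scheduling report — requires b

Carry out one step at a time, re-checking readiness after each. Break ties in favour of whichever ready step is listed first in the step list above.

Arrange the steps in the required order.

Nothing is required for b and g. b is listed earlier → b first.
Ready: e, g and h. e is listed earlier → e.
g and h are both available; g is listed earlier → g.
c now also ready, so the ready set is {c, h}; c is listed earlier → c.
h is the only step now ready → h.
d and f are both available; d is listed earlier → d.
f is the only step now ready → f.
a needed c and f, now all done → a.

b, e, g, c, h, d, f, a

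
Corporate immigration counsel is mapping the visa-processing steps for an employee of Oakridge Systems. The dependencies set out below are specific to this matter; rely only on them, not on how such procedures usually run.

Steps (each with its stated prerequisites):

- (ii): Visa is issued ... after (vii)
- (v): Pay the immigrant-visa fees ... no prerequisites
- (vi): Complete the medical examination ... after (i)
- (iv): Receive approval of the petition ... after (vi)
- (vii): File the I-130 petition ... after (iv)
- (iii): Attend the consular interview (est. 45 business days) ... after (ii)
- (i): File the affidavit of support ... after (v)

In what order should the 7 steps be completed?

(v) (i) (vi) (iv) (vii) (ii) (iii)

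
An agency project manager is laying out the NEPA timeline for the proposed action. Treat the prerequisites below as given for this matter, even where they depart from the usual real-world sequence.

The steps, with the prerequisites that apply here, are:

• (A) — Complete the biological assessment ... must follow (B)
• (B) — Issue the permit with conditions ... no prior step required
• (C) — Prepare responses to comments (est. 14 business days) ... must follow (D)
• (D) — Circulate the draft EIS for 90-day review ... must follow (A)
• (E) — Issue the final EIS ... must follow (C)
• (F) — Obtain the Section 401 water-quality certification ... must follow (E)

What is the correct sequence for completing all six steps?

(B) (A) (D) (C) (E) (F)

(B) has no prerequisites → (B) first.
Next only (A) has its prerequisites met → (A).
That leaves (D) as the only ready step → (D).
Next only (C) has its prerequisites met → (C).
(E) needed (C), now all done → (E).
(F) is the only step now ready → (F).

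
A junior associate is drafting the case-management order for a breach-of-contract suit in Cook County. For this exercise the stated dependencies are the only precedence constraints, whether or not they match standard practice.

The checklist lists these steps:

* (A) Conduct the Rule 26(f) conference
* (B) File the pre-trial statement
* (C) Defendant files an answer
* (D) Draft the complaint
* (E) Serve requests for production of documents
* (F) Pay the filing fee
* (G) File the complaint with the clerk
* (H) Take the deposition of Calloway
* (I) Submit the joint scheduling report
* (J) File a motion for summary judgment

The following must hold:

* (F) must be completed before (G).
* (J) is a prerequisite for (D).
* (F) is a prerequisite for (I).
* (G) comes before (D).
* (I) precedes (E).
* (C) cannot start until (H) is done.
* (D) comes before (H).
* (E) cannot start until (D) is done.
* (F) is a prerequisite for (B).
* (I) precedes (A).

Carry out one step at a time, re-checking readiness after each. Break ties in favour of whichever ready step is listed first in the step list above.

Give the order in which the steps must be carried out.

(F), (B), (G), (I), (A), (J), (D), (E), (H), (C)

Nothing is required for (F) and (J). (F) is listed earlier → (F) first.
Now (B), (G), (I) and (J) have their prerequisites met. (B) is listed earlier, so (B) next.
Ready: (G), (I) and (J). (G) is listed earlier → (G).
(I) and (J) are both available; (I) is listed earlier → (I).
Now (A) and (J) have their prerequisites met. (A) is listed earlier, so (A) next.
(J) is the only step now ready → (J).
Next only (D) has its prerequisites met → (D).
(E) and (H) are both available; (E) is listed earlier → (E).
Next only (H) has its prerequisites met → (H).
(C) is the only step now ready → (C).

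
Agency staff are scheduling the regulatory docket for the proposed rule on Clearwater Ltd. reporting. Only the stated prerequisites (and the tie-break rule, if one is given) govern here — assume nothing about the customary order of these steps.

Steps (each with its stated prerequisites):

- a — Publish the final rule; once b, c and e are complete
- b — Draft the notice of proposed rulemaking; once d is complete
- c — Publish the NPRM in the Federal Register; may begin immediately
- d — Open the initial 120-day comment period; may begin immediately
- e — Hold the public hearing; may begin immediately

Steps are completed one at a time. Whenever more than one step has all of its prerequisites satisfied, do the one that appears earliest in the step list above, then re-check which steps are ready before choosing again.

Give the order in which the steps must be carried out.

c, d, b, e, a

Nothing is required for c, d and e. c is listed earlier → c first.
Now d and e have their prerequisites met. d is listed earlier, so d next.
b now also ready, so the ready set is {b, e}; b is listed earlier → b.
Next only e has its prerequisites met → e.
a needed b, c and e, now all done → a.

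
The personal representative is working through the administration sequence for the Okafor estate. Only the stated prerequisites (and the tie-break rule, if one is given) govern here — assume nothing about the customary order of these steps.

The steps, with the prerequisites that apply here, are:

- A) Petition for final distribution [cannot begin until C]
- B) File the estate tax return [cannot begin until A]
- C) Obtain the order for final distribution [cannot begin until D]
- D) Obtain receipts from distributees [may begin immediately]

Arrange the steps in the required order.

D → C → A → B

D is the only step with nothing outstanding, so it goes first.
C needed D, now all done → C.
A needed C, now all done → A.
B needed A, now all done → B.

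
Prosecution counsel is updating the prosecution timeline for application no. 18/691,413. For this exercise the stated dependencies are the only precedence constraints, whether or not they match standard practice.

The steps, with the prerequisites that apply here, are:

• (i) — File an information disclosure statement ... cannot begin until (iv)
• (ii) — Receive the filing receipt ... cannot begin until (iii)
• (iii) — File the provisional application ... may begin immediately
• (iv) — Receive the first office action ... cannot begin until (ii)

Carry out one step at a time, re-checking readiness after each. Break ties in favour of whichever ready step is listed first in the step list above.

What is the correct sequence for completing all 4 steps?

(iii) is the only step with nothing outstanding, so it goes first.
(ii) needed (iii), now all done → (ii).
(iv) needed (ii), now all done → (iv).
Next only (i) has its prerequisites met → (i).

(iii), (ii), (iv), (i)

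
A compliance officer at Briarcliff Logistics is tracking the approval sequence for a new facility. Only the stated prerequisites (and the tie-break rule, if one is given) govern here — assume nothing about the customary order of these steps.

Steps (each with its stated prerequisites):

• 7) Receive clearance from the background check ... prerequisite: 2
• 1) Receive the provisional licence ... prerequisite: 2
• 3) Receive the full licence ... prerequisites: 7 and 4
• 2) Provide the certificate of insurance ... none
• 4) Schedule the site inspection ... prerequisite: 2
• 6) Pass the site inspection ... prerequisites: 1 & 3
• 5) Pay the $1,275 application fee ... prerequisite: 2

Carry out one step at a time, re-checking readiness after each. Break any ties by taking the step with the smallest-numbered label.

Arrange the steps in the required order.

2 → 1 → 4 → 5 → 7 → 3 → 6

Only 2 has no prerequisites, so it is first.
1, 4, 5 and 7 are all available; 1 has the earlier label → 1.
4, 5 and 7 are all available; 4 has the earlier label → 4.
Now 5 and 7 have their prerequisites met. 5 has the earlier label, so 5 next.
That leaves 7 as the only ready step → 7.
That leaves 3 as the only ready step → 3.
6 needed 1 and 3, now all done → 6.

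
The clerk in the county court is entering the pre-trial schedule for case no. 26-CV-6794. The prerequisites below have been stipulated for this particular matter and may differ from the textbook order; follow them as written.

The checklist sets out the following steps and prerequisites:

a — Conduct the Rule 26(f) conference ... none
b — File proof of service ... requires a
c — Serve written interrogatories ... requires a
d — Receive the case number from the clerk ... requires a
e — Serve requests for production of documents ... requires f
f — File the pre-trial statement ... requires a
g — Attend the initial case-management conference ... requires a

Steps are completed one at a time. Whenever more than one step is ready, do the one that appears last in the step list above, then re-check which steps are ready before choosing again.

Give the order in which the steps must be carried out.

a is the only step with nothing outstanding, so it goes first.
Now g, f, d, c and b have their prerequisites met. g is listed later, so g next.
Ready: f, d, c and b. f is listed later → f.
e now also ready, so the ready set is {e, d, c, b}; e is listed later → e.
Now d, c and b have their prerequisites met. d is listed later, so d next.
Now c and b have their prerequisites met. c is listed later, so c next.
b is the only step now ready → b.

a, g, f, e, d, c, b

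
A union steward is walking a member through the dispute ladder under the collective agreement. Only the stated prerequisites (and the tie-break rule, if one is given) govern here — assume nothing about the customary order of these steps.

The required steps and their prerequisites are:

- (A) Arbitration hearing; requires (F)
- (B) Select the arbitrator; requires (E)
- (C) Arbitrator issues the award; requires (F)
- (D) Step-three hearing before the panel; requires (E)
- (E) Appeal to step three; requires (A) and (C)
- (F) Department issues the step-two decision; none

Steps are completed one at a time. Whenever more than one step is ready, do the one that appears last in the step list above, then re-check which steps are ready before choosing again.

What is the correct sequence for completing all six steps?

(F), (C), (A), (E), (D), (B)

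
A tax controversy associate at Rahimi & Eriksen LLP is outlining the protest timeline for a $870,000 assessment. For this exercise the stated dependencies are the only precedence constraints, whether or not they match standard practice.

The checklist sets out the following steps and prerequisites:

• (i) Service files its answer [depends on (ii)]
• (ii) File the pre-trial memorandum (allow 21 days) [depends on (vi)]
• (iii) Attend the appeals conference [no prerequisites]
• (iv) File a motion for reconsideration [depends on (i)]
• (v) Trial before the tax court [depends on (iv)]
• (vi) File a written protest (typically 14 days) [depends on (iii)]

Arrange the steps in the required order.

Only (iii) has no prerequisites, so it is first.
That leaves (vi) as the only ready step → (vi).
Next only (ii) has its prerequisites met → (ii).
(i) needed (ii), now all done → (i).
(iv) needed (i), now all done → (iv).
Next only (v) has its prerequisites met → (v).

(iii), (vi), (ii), (i), (iv), (v)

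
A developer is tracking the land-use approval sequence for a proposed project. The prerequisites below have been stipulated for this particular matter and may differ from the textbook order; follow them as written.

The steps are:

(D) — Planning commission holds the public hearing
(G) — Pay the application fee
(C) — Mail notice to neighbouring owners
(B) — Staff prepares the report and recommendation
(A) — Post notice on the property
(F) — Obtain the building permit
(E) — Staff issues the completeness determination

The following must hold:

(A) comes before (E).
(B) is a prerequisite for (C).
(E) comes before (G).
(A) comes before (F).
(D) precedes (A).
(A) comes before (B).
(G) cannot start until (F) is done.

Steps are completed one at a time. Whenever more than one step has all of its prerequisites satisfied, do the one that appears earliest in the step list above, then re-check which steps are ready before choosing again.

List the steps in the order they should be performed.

(D) → (A) → (B) → (C) → (F) → (E) → (G)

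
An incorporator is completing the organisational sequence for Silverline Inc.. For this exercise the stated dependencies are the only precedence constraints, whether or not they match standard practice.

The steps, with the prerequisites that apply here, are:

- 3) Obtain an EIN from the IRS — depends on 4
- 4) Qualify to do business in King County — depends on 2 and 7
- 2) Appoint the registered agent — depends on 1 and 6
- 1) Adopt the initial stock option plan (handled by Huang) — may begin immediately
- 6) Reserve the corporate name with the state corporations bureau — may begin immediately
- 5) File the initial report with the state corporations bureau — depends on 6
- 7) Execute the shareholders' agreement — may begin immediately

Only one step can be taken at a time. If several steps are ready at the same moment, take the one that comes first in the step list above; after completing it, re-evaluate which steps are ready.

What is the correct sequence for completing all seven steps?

Nothing is required for 1, 6 and 7. 1 is listed earlier → 1 first.
Now 6 and 7 have their prerequisites met. 6 is listed earlier, so 6 next.
2 and 5 now also ready, so the ready set is {2, 5, 7}; 2 is listed earlier → 2.
Now 5 and 7 have their prerequisites met. 5 is listed earlier, so 5 next.
Next only 7 has its prerequisites met → 7.
4 needed 2 and 7, now all done → 4.
3 needed 4, now all done → 3.

1, 6, 2, 5, 7, 4, 3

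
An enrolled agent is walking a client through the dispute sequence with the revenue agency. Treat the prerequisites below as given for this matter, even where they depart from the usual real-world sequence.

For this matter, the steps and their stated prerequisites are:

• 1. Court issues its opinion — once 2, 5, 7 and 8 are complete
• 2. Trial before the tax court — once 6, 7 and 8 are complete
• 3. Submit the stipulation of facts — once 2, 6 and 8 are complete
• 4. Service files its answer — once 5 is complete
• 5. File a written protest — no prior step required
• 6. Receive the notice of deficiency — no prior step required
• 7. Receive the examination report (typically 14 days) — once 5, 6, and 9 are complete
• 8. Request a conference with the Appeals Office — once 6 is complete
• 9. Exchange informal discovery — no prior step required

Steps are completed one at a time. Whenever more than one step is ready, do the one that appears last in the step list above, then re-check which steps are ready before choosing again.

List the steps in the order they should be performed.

9 6 8 5 7 4 2 3 1

Nothing is required for 9, 6 and 5. 9 is listed later → 9 first.
Now 6 and 5 have their prerequisites met. 6 is listed later, so 6 next.
8 now also ready, so the ready set is {8, 5}; 8 is listed later → 8.
5 is the only step now ready → 5.
Ready: 7 and 4. 7 is listed later → 7.
2 now also ready, so the ready set is {4, 2}; 4 is listed later → 4.
2 needed 8, 7 and 6, now all done → 2.
3 and 1 are both available; 3 is listed later → 3.
That leaves 1 as the only ready step → 1.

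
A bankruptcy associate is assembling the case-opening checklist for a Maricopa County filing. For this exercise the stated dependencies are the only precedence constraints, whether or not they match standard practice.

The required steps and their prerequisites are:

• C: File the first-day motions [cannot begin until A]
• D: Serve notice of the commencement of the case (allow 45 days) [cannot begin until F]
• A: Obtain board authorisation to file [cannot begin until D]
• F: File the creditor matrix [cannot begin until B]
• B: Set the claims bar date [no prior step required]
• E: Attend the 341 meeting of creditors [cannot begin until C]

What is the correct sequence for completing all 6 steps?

B, F, D, A, C, E

B has no prerequisites → B first.
F is the only step now ready → F.
That leaves D as the only ready step → D.
Next only A has its prerequisites met → A.
That leaves C as the only ready step → C.
That leaves E as the only ready step → E.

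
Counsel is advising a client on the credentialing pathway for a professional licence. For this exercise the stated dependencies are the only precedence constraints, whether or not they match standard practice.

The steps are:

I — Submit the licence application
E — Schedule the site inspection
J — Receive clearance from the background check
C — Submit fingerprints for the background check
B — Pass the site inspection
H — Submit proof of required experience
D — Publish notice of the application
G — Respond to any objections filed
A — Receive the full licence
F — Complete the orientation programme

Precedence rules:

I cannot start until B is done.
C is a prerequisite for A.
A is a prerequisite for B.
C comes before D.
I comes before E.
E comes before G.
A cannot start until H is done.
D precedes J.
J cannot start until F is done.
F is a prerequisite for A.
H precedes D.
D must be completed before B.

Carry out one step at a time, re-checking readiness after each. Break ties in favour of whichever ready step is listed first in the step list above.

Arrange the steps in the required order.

C, H, D, F, J, A, B, I, E, G

Nothing is required for C, H and F. C is listed earlier → C first.
Ready: H and F. H is listed earlier → H.
D and F are both available; D is listed earlier → D.
That leaves F as the only ready step → F.
J and A are both available; J is listed earlier → J.
A needed C, H and F, now all done → A.
That leaves B as the only ready step → B.
I needed B, now all done → I.
E needed I, now all done → E.
G is the only step now ready → G.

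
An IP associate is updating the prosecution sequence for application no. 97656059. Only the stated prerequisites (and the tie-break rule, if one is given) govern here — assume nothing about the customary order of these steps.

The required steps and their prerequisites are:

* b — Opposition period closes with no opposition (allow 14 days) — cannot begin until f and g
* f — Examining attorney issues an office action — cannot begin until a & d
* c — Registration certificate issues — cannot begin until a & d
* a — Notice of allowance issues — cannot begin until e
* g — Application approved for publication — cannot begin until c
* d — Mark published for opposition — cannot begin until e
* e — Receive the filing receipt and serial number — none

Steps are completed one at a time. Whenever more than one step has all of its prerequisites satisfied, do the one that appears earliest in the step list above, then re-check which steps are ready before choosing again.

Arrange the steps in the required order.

e, a, d, f, c, g, b

e has no prerequisites → e first.
Now a and d have their prerequisites met. a is listed earlier, so a next.
That leaves d as the only ready step → d.
f and c are both available; f is listed earlier → f.
c is the only step now ready → c.
That leaves g as the only ready step → g.
Next only b has its prerequisites met → b.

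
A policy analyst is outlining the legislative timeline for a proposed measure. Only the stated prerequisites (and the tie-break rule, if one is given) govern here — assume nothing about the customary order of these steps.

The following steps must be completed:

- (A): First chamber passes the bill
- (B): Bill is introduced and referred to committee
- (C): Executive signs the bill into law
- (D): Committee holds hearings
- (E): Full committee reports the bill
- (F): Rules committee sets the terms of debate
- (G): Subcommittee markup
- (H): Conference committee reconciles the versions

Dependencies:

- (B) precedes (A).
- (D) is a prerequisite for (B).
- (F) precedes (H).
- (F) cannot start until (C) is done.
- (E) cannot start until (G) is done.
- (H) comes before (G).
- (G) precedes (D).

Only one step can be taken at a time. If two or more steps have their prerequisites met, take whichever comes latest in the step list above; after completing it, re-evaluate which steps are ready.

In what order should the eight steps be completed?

(C) has no prerequisites → (C) first.
(F) is the only step now ready → (F).
(H) needed (F), now all done → (H).
(G) needed (H), now all done → (G).
Ready: (E) and (D). (E) is listed later → (E).
(D) needed (G), now all done → (D).
Next only (B) has its prerequisites met → (B).
(A) needed (B), now all done → (A).

(C), (F), (H), (G), (E), (D), (B), (A)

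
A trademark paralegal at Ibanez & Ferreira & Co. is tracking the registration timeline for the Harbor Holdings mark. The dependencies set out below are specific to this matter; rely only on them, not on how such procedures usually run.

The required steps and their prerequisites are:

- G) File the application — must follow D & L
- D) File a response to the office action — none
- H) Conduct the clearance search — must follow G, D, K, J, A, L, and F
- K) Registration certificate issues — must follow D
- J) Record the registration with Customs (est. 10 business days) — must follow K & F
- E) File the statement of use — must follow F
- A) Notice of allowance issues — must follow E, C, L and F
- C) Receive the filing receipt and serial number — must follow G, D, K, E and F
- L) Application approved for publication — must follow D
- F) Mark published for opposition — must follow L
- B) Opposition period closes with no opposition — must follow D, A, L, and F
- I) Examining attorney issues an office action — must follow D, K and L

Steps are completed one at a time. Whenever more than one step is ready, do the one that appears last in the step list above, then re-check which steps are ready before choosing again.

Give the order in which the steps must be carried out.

D, L, F, E, K, I, J, G, C, A, B, H

D is the only step with nothing outstanding, so it goes first.
L and K are both available; L is listed later → L.
F, K and G are all available; F is listed later → F.
E now also ready, so the ready set is {E, K, G}; E is listed later → E.
K and G are both available; K is listed later → K.
I and J now also ready, so the ready set is {I, J, G}; I is listed later → I.
Now J and G have their prerequisites met. J is listed later, so J next.
G needed L and D, now all done → G.
Next only C has its prerequisites met → C.
A needed F, L, C and E, now all done → A.
Now B and H have their prerequisites met. B is listed later, so B next.
H needed F, L, A, J, K, D and G, now all done → H.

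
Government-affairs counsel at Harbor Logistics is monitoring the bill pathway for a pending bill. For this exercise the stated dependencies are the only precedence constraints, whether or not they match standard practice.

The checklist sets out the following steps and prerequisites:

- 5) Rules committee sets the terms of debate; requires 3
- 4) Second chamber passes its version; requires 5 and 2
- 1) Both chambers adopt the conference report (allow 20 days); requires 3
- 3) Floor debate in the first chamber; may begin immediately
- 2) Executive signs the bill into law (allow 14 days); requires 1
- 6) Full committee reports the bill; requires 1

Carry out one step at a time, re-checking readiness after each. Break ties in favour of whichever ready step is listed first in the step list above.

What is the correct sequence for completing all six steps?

3 is the only step with nothing outstanding, so it goes first.
Now 5 and 1 have their prerequisites met. 5 is listed earlier, so 5 next.
1 needed 3, now all done → 1.
Now 2 and 6 have their prerequisites met. 2 is listed earlier, so 2 next.
4 now also ready, so the ready set is {4, 6}; 4 is listed earlier → 4.
Next only 6 has its prerequisites met → 6.

3 → 5 → 1 → 2 → 4 → 6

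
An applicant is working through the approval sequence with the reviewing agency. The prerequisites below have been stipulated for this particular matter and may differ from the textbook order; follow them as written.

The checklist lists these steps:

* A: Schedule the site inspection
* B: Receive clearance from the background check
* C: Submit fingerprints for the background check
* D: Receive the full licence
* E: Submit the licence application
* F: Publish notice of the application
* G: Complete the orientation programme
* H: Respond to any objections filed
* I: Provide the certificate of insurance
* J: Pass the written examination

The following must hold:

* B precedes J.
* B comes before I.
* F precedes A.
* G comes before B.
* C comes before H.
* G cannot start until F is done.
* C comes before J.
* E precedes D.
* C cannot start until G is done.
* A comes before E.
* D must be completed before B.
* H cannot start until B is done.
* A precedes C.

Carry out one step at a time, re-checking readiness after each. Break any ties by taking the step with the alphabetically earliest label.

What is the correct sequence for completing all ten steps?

F has no prerequisites → F first.
Ready: A and G. A has the earlier label → A.
Now E and G have their prerequisites met. E has the earlier label, so E next.
D now also ready, so the ready set is {D, G}; D has the earlier label → D.
G needed F, now all done → G.
Ready: B and C. B has the earlier label → B.
I now also ready, so the ready set is {C, I}; C has the earlier label → C.
H and J now also ready, so the ready set is {H, I, J}; H has the earlier label → H.
I and J are both available; I has the earlier label → I.
That leaves J as the only ready step → J.

F → A → E → D → G → B → C → H → I → J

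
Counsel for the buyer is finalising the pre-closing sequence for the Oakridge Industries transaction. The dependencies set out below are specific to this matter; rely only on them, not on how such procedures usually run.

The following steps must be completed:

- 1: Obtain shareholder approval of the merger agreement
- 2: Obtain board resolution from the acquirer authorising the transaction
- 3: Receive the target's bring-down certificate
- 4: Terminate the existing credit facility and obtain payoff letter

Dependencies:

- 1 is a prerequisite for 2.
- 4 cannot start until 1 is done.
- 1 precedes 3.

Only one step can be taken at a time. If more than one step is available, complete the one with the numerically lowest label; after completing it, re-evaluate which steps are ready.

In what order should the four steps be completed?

1 has no prerequisites → 1 first.
Ready: 2, 3 and 4. 2 has the earlier label → 2.
3 and 4 are both available; 3 has the earlier label → 3.
Next only 4 has its prerequisites met → 4.

1 → 2 → 3 → 4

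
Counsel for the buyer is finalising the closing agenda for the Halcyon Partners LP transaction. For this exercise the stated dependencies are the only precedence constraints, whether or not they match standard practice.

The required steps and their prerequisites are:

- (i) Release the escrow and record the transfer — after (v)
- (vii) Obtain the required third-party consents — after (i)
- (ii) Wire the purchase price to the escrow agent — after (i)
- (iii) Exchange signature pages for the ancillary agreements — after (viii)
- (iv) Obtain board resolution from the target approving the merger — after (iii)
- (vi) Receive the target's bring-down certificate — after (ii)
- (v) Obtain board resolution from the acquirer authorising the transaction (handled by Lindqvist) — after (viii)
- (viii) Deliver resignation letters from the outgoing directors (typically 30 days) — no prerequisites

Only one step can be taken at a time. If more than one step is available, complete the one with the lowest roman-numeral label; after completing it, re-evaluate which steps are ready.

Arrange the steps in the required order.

(viii) (iii) (iv) (v) (i) (ii) (vi) (vii)

(viii) has no prerequisites → (viii) first.
Now (iii) and (v) have their prerequisites met. (iii) has the earlier label, so (iii) next.
(iv) now also ready, so the ready set is {(iv), (v)}; (iv) has the earlier label → (iv).
That leaves (v) as the only ready step → (v).
That leaves (i) as the only ready step → (i).
Ready: (ii) and (vii). (ii) has the earlier label → (ii).
(vi) and (vii) are both available; (vi) has the earlier label → (vi).
That leaves (vii) as the only ready step → (vii).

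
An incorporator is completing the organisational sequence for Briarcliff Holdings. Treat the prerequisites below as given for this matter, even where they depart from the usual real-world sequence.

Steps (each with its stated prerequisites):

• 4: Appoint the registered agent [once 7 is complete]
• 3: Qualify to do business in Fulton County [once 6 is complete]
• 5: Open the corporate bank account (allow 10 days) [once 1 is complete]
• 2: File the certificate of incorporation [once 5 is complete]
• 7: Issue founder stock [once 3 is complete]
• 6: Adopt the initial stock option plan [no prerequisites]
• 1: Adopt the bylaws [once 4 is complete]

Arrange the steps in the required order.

Only 6 has no prerequisites, so it is first.
3 needed 6, now all done → 3.
Next only 7 has its prerequisites met → 7.
4 is the only step now ready → 4.
1 needed 4, now all done → 1.
5 needed 1, now all done → 5.
That leaves 2 as the only ready step → 2.

6, 3, 7, 4, 1, 5, 2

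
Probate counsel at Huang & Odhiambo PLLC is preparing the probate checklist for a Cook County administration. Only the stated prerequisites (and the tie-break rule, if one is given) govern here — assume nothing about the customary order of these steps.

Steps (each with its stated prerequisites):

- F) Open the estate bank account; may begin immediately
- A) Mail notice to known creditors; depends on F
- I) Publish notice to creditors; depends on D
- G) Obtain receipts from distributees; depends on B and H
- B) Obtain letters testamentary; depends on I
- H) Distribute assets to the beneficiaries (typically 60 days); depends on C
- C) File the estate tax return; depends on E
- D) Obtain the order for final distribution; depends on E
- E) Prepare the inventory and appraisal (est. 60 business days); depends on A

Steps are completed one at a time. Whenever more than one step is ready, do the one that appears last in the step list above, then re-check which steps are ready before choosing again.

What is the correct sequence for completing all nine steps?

F, A, E, D, C, H, I, B, G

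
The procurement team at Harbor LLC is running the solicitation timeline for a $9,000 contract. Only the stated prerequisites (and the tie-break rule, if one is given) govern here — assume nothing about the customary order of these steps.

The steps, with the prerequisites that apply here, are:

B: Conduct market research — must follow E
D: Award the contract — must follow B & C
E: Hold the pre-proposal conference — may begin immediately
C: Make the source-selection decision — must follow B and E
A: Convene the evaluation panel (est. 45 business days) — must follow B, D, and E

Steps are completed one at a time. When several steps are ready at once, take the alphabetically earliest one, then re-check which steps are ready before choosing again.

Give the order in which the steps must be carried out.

Only E has no prerequisites, so it is first.
B needed E, now all done → B.
C needed B and E, now all done → C.
Next only D has its prerequisites met → D.
A needed B, D and E, now all done → A.

E B C D A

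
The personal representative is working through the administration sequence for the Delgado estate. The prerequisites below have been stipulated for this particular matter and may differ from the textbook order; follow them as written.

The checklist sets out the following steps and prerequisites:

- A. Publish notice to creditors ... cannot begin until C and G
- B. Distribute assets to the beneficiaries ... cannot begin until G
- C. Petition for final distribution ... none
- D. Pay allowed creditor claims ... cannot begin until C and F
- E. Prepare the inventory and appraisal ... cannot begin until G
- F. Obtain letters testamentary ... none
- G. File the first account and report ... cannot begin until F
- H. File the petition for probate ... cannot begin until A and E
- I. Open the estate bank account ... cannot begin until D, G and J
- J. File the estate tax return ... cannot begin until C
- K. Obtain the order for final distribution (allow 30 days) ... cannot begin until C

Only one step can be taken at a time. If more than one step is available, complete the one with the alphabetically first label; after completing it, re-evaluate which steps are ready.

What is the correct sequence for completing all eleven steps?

C, F, D, G, A, B, E, H, J, I, K

C and F have no prerequisites; C has the earlier label, so C is first.
J and K now also ready, so the ready set is {F, J, K}; F has the earlier label → F.
Now D, G, J and K have their prerequisites met. D has the earlier label, so D next.
G, J and K are all available; G has the earlier label → G.
A, B and E now also ready, so the ready set is {A, B, E, J, K}; A has the earlier label → A.
B, E, J and K are all available; B has the earlier label → B.
Now E, J and K have their prerequisites met. E has the earlier label, so E next.
H now also ready, so the ready set is {H, J, K}; H has the earlier label → H.
Now J and K have their prerequisites met. J has the earlier label, so J next.
I now also ready, so the ready set is {I, K}; I has the earlier label → I.
K is the only step now ready → K.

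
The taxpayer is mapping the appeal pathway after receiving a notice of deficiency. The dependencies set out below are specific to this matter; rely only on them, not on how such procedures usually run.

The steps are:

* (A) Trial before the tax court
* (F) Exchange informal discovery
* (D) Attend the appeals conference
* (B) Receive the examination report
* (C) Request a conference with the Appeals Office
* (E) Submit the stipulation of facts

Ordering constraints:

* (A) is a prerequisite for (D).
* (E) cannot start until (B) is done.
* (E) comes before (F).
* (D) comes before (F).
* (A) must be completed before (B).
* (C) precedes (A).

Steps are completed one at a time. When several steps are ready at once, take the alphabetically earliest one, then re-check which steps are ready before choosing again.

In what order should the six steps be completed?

(C) (A) (B) (D) (E) (F)

(C) has no prerequisites → (C) first.
(A) is the only step now ready → (A).
(B) and (D) are both available; (B) has the earlier label → (B).
(E) now also ready, so the ready set is {(D), (E)}; (D) has the earlier label → (D).
(E) needed (B), now all done → (E).
Next only (F) has its prerequisites met → (F).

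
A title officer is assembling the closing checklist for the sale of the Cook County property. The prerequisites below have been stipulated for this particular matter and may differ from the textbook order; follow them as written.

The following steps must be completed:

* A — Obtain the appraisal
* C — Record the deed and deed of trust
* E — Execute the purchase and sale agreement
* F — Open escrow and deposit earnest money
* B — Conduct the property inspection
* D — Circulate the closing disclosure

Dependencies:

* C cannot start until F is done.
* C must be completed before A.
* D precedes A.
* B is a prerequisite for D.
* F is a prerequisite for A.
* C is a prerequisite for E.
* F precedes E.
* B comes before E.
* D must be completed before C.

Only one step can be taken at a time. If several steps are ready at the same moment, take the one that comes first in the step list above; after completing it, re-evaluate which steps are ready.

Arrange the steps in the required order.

F → B → D → C → A → E

F and B have no prerequisites; F is listed earlier, so F is first.
That leaves B as the only ready step → B.
D needed B, now all done → D.
C needed F and D, now all done → C.
Now A and E have their prerequisites met. A is listed earlier, so A next.
E needed C, F and B, now all done → E.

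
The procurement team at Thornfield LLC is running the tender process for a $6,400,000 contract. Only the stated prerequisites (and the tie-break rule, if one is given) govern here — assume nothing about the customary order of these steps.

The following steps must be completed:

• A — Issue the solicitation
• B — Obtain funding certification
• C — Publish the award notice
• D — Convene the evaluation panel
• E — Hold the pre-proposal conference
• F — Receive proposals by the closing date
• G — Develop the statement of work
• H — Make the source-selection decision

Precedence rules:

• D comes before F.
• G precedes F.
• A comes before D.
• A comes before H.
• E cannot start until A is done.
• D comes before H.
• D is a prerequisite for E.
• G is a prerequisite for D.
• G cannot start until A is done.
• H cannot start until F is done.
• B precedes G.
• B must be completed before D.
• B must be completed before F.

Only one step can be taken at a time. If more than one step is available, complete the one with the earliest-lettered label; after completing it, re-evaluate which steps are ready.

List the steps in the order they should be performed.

A B C G D E F H

A, B and C have no prerequisites; A has the earlier label, so A is first.
Ready: B and C. B has the earlier label → B.
Now C and G have their prerequisites met. C has the earlier label, so C next.
That leaves G as the only ready step → G.
D is the only step now ready → D.
E and F are both available; E has the earlier label → E.
Next only F has its prerequisites met → F.
Next only H has its prerequisites met → H.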